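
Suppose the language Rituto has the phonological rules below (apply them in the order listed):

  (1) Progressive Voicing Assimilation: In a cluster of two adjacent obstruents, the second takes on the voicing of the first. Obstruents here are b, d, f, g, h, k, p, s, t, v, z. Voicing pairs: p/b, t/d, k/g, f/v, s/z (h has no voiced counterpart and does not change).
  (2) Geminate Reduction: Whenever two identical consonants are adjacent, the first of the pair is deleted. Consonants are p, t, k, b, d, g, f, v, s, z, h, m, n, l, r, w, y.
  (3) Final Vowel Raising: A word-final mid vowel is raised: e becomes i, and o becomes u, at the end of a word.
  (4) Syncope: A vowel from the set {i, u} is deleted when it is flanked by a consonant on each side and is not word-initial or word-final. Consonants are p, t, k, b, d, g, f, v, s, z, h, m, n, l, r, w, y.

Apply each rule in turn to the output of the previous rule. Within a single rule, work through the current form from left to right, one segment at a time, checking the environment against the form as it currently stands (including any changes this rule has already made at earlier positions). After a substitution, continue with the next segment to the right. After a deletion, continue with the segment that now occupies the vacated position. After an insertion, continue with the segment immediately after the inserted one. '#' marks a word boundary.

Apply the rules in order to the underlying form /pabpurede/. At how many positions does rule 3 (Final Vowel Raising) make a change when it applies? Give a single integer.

1

(1) Progressive Voicing Assimilation: [pabpurede] → [pabburede]
(2) Geminate Reduction: [pabburede] → [paburede]
(3) Final Vowel Raising: [paburede] → [paburedi]
(4) Syncope: [paburedi] → [pabredi]
Rule 3 changed 1 position(s).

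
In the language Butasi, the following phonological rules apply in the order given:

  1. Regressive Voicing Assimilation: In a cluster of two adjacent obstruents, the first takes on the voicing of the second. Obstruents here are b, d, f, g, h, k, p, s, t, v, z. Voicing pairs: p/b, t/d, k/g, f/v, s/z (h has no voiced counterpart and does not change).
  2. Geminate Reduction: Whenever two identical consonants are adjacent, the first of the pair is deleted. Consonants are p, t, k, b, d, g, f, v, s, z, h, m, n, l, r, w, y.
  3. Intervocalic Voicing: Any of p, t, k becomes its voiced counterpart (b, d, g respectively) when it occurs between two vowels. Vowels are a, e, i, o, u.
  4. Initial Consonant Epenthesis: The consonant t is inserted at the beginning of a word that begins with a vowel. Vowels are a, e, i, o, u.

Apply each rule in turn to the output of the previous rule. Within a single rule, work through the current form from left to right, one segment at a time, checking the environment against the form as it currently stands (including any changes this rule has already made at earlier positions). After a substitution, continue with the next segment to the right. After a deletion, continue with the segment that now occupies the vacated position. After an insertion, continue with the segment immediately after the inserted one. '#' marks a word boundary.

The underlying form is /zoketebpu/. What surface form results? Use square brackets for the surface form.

[zogedebu]

1 Regressive Voicing Assimilation: [zoketebpu] → [zoketeppu]
2 Geminate Reduction: [zoketeppu] → [zoketepu]
3 Intervocalic Voicing: [zoketepu] → [zogedebu]
4 Initial Consonant Epenthesis: no change — [zogedebu]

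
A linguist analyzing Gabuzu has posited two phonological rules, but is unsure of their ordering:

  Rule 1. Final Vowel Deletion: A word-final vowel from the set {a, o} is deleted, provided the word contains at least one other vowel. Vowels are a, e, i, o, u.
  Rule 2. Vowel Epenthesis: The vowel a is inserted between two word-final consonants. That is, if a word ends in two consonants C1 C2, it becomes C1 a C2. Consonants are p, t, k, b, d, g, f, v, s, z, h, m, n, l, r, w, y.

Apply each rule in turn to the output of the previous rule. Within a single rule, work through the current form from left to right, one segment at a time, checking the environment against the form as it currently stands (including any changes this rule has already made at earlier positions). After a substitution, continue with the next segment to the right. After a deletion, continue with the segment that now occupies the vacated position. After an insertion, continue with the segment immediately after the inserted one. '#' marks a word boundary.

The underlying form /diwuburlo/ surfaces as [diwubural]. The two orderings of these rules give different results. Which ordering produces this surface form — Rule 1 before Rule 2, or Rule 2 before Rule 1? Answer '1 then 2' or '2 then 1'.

1 then 2

Order 1 then 2:
  1 Final Vowel Deletion: [diwuburlo] → [diwuburl]
  2 Vowel Epenthesis: [diwuburl] → [diwubural]
  result: [diwubural]
Order 2 then 1:
  2 Vowel Epenthesis: no change — [diwuburlo]
  1 Final Vowel Deletion: [diwuburlo] → [diwuburl]
  result: [diwuburl]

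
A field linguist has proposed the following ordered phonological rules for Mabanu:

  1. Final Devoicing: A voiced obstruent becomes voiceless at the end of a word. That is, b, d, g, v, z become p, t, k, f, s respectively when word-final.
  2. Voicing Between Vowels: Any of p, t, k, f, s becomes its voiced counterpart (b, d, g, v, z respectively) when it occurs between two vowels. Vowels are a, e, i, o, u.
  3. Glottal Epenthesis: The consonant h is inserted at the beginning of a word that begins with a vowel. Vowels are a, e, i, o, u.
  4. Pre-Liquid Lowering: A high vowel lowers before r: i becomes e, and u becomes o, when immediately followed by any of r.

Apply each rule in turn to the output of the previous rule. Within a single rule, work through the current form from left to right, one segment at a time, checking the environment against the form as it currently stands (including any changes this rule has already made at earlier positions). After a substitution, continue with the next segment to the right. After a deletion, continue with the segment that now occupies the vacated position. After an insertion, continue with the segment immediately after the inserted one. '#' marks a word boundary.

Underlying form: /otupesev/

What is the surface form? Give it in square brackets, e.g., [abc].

[hodubezef]

1 Final Devoicing: [otupesev] → [otupesef]
2 Voicing Between Vowels: [otupesef] → [odubezef]
3 Glottal Epenthesis: [odubezef] → [hodubezef]
4 Pre-Liquid Lowering: no change — [hodubezef]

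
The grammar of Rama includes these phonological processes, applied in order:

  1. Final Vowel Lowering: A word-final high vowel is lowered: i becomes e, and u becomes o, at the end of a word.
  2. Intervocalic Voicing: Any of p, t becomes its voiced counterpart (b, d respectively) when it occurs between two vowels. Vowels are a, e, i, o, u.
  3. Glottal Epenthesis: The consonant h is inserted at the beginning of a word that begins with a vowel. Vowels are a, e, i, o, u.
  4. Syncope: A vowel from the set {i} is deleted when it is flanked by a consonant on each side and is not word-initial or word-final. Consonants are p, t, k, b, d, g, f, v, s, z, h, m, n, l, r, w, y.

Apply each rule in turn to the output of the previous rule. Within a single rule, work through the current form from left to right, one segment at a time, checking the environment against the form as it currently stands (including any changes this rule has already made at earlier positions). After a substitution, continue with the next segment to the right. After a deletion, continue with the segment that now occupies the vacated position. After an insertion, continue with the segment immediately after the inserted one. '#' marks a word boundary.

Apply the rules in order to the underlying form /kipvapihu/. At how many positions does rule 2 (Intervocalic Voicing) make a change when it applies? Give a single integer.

1 Final Vowel Lowering: [kipvapihu] → [kipvapiho]
2 Intervocalic Voicing: [kipvapiho] → [kipvabiho]
3 Glottal Epenthesis: no change — [kipvabiho]
4 Syncope: [kipvabiho] → [kpvabho]
Rule 2 changed 1 position(s).

1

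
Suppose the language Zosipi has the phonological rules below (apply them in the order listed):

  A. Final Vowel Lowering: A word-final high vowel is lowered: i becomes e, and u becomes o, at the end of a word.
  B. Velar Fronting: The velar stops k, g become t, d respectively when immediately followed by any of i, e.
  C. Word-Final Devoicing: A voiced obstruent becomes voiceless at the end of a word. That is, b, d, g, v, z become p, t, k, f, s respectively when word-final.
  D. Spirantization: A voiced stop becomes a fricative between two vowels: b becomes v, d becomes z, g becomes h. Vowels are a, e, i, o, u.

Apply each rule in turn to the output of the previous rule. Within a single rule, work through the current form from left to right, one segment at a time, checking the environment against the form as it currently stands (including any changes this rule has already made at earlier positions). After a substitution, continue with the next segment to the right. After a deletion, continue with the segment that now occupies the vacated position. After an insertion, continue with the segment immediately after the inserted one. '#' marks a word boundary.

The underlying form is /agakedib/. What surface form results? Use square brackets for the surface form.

A Final Vowel Lowering: no change — [agakedib]
B Velar Fronting: [agakedib] → [agatedib]
C Word-Final Devoicing: [agatedib] → [agatedip]
D Spirantization: [agatedip] → [ahatezip]

[ahatezip]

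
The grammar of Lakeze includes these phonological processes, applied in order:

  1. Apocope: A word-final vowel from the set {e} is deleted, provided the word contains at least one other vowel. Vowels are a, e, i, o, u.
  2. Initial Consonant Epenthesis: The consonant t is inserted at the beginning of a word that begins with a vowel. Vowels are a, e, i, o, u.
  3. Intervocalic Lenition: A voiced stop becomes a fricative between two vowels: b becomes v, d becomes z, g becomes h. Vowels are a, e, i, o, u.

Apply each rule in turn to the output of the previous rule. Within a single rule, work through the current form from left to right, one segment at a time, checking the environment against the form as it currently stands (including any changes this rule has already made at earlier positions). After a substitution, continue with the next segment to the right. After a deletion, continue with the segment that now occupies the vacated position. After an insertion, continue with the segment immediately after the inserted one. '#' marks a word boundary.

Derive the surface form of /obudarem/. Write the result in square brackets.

[tovuzarem]

1 Apocope: no change — [obudarem]
2 Initial Consonant Epenthesis: [obudarem] → [tobudarem]
3 Intervocalic Lenition: [tobudarem] → [tovuzarem]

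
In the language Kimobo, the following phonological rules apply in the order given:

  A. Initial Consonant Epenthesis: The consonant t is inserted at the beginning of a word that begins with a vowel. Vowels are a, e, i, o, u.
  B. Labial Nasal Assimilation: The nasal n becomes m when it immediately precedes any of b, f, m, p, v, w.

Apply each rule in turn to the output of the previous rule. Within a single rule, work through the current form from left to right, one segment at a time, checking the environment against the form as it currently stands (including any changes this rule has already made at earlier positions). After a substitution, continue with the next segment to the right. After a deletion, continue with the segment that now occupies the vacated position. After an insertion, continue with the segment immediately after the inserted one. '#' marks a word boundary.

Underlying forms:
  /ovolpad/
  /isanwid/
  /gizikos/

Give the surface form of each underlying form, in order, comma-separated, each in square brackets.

/ovolpad/:
  A Initial Consonant Epenthesis: [ovolpad] → [tovolpad]
  B Labial Nasal Assimilation: no change — [tovolpad]
/isanwid/:
  A Initial Consonant Epenthesis: [isanwid] → [tisanwid]
  B Labial Nasal Assimilation: [tisanwid] → [tisamwid]
/gizikos/:
  A Initial Consonant Epenthesis: no change — [gizikos]
  B Labial Nasal Assimilation: no change — [gizikos]

[tovolpad], [tisamwid], [gizikos]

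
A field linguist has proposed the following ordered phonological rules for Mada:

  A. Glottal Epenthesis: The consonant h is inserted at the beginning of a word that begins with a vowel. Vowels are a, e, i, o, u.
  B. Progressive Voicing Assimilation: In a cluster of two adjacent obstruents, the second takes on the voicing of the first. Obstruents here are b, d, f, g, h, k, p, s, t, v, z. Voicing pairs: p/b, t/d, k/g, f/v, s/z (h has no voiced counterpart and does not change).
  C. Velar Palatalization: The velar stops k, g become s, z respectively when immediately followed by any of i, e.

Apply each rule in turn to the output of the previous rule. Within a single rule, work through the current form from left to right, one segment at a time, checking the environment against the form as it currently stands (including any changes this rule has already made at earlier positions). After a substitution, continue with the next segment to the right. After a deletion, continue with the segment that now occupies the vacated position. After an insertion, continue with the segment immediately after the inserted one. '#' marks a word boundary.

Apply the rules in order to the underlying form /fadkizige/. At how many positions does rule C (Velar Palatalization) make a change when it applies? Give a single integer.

2

A Glottal Epenthesis: no change — [fadkizige]
B Progressive Voicing Assimilation: [fadkizige] → [fadgizige]
C Velar Palatalization: [fadgizige] → [fadzizize]
Rule C changed 2 position(s).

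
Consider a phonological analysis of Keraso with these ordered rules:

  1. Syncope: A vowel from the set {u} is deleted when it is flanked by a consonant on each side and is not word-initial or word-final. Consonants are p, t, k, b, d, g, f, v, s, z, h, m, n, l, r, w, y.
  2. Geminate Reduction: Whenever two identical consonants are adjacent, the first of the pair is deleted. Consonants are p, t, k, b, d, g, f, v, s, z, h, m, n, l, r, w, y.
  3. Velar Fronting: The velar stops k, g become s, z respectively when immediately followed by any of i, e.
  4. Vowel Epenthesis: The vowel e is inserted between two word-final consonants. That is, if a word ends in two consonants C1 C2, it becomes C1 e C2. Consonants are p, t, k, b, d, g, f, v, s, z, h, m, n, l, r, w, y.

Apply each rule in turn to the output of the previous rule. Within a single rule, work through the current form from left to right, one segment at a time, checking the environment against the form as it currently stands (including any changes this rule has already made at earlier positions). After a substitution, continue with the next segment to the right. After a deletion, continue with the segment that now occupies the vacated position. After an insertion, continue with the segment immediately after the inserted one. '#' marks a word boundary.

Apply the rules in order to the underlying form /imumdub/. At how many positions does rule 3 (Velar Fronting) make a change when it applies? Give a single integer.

0

1 Syncope: [imumdub] → [immdb]
2 Geminate Reduction: [immdb] → [imdb]
3 Velar Fronting: no change — [imdb]
4 Vowel Epenthesis: [imdb] → [imdeb]
Rule 3 changed 0 position(s).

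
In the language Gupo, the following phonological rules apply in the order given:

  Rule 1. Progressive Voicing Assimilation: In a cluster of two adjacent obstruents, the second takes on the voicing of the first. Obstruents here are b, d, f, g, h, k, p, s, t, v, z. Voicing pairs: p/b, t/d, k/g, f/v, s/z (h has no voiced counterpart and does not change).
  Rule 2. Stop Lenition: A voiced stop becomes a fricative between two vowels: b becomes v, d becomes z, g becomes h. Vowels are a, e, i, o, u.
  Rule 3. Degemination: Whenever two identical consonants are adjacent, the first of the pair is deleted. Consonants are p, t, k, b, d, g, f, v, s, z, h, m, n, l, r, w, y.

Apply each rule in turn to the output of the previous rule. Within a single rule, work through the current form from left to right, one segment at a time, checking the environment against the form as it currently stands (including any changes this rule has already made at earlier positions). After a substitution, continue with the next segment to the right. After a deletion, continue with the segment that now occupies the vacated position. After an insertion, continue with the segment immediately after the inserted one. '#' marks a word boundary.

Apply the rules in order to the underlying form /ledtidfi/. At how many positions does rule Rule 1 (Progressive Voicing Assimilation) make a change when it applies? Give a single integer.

Rule 1 Progressive Voicing Assimilation: [ledtidfi] → [leddidvi]
Rule 2 Stop Lenition: no change — [leddidvi]
Rule 3 Degemination: [leddidvi] → [ledidvi]
Rule Rule 1 changed 2 position(s).

2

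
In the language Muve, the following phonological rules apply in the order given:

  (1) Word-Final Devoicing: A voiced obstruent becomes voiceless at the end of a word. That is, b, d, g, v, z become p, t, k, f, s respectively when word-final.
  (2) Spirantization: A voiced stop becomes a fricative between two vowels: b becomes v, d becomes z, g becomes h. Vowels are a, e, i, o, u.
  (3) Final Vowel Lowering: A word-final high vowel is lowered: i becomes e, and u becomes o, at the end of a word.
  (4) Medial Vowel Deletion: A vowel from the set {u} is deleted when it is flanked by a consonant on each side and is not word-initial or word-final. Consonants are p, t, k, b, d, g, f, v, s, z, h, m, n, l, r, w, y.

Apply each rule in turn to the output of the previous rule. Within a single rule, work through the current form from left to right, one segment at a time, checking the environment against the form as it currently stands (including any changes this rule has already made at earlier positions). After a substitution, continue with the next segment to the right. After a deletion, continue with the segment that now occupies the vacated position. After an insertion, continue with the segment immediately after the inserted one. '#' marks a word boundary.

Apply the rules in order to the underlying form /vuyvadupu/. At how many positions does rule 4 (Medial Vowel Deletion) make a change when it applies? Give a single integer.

2

(1) Word-Final Devoicing: no change — [vuyvadupu]
(2) Spirantization: [vuyvadupu] → [vuyvazupu]
(3) Final Vowel Lowering: [vuyvazupu] → [vuyvazupo]
(4) Medial Vowel Deletion: [vuyvazupo] → [vyvazpo]
Rule 4 changed 2 position(s).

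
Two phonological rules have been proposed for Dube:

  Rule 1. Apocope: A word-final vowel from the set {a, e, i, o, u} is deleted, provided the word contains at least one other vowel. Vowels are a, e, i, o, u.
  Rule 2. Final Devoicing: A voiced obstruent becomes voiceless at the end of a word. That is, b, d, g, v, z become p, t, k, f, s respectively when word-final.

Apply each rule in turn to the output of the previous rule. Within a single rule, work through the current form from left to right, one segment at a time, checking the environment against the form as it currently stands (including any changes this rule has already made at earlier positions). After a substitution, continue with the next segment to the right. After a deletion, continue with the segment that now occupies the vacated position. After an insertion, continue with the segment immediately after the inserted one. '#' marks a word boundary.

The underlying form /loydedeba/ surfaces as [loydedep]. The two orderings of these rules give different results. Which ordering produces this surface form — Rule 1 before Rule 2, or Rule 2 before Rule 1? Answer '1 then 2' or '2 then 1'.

Order 1 then 2:
  1 Apocope: [loydedeba] → [loydedeb]
  2 Final Devoicing: [loydedeb] → [loydedep]
  result: [loydedep]
Order 2 then 1:
  2 Final Devoicing: no change — [loydedeba]
  1 Apocope: [loydedeba] → [loydedeb]
  result: [loydedeb]

1 then 2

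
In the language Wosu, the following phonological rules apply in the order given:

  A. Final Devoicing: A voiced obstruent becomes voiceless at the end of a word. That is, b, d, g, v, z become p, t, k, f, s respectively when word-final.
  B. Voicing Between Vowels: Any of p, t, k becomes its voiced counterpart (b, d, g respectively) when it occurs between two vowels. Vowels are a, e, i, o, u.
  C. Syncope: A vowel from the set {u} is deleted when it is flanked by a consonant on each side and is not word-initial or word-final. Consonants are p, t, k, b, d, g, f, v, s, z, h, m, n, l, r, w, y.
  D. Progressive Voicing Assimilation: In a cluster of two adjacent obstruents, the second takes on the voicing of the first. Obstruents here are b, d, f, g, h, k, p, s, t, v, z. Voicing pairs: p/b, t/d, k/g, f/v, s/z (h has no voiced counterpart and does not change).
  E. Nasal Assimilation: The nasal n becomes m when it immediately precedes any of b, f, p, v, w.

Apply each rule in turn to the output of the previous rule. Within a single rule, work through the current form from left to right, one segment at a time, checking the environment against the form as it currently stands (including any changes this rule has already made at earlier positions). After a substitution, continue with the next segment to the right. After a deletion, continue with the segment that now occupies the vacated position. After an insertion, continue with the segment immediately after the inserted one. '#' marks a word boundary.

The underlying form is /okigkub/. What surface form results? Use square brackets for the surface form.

A Final Devoicing: [okigkub] → [okigkup]
B Voicing Between Vowels: [okigkup] → [ogigkup]
C Syncope: [ogigkup] → [ogigkp]
D Progressive Voicing Assimilation: [ogigkp] → [ogiggb]
E Nasal Assimilation: no change — [ogiggb]

[ogiggb]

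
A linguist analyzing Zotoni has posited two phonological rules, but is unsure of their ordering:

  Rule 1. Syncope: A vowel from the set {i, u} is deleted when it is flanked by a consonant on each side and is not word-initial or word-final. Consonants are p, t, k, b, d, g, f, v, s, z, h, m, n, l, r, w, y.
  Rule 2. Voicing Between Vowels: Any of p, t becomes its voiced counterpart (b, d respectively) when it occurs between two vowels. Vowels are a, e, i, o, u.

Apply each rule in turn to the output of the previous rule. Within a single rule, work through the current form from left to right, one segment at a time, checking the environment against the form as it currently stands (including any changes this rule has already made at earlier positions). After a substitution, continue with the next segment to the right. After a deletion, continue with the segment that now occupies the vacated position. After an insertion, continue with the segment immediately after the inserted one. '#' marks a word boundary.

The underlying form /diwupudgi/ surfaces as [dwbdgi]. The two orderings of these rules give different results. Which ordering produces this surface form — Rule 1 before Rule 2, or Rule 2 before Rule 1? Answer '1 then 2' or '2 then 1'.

Order 1 then 2:
  1 Syncope: [diwupudgi] → [dwpdgi]
  2 Voicing Between Vowels: no change — [dwpdgi]
  result: [dwpdgi]
Order 2 then 1:
  2 Voicing Between Vowels: [diwupudgi] → [diwubudgi]
  1 Syncope: [diwubudgi] → [dwbdgi]
  result: [dwbdgi]

2 then 1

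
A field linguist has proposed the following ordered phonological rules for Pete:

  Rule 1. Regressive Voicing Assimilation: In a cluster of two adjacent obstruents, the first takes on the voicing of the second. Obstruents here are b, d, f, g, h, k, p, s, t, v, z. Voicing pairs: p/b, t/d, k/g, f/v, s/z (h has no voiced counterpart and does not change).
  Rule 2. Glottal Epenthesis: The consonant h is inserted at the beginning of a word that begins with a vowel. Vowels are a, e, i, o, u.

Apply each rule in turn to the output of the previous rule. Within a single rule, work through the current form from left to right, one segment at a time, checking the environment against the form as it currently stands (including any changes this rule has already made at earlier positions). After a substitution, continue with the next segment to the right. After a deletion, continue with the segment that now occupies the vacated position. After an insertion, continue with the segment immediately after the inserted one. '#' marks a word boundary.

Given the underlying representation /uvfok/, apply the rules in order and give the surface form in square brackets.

[huffok]

Rule 1 Regressive Voicing Assimilation: [uvfok] → [uffok]
Rule 2 Glottal Epenthesis: [uffok] → [huffok]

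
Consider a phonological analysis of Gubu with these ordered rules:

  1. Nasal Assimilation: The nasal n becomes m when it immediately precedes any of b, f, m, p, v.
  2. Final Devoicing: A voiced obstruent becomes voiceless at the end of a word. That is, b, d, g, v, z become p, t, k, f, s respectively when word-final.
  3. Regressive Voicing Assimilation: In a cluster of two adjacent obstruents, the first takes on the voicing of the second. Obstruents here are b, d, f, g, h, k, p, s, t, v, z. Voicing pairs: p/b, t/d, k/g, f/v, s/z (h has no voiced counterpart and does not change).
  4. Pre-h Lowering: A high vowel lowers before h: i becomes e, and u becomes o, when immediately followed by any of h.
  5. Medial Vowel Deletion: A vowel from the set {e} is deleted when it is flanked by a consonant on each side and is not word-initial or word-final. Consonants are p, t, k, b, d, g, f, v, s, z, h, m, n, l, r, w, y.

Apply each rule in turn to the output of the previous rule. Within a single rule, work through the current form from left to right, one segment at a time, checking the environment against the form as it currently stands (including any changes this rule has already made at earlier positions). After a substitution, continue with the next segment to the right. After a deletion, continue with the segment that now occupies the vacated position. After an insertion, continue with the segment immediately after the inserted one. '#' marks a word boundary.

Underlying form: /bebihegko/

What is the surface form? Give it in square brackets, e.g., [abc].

1 Nasal Assimilation: no change — [bebihegko]
2 Final Devoicing: no change — [bebihegko]
3 Regressive Voicing Assimilation: [bebihegko] → [bebihekko]
4 Pre-h Lowering: [bebihekko] → [bebehekko]
5 Medial Vowel Deletion: [bebehekko] → [bbhkko]

[bbhkko]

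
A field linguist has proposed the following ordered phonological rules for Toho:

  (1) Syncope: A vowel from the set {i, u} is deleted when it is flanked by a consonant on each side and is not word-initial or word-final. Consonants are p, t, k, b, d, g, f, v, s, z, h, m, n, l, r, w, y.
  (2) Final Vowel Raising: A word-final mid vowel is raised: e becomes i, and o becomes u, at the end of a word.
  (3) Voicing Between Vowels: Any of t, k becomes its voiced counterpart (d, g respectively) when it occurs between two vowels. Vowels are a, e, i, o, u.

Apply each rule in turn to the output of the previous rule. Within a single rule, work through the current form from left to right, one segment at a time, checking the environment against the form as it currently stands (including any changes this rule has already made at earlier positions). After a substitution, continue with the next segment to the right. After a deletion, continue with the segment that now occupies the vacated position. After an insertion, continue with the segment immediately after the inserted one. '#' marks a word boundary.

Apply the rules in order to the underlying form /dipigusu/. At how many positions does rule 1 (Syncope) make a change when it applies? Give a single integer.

(1) Syncope: [dipigusu] → [dpgsu]
(2) Final Vowel Raising: no change — [dpgsu]
(3) Voicing Between Vowels: no change — [dpgsu]
Rule 1 changed 3 position(s).

3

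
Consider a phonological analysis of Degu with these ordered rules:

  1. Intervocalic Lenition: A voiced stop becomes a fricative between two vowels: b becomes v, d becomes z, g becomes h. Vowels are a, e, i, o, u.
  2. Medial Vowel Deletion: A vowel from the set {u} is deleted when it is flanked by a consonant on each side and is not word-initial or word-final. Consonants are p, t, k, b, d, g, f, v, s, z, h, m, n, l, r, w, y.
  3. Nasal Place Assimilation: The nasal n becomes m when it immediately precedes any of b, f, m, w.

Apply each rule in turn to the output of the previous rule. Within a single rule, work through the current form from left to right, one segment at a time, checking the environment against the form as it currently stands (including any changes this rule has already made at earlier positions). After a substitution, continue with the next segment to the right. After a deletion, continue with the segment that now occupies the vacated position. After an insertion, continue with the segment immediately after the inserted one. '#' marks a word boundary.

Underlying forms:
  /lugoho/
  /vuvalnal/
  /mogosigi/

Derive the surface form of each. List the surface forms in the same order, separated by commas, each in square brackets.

[lhoho], [vvalnal], [mohosihi]

/lugoho/:
  1 Intervocalic Lenition: [lugoho] → [luhoho]
  2 Medial Vowel Deletion: [luhoho] → [lhoho]
  3 Nasal Place Assimilation: no change — [lhoho]
/vuvalnal/:
  1 Intervocalic Lenition: no change — [vuvalnal]
  2 Medial Vowel Deletion: [vuvalnal] → [vvalnal]
  3 Nasal Place Assimilation: no change — [vvalnal]
/mogosigi/:
  1 Intervocalic Lenition: [mogosigi] → [mohosihi]
  2 Medial Vowel Deletion: no change — [mohosihi]
  3 Nasal Place Assimilation: no change — [mohosihi]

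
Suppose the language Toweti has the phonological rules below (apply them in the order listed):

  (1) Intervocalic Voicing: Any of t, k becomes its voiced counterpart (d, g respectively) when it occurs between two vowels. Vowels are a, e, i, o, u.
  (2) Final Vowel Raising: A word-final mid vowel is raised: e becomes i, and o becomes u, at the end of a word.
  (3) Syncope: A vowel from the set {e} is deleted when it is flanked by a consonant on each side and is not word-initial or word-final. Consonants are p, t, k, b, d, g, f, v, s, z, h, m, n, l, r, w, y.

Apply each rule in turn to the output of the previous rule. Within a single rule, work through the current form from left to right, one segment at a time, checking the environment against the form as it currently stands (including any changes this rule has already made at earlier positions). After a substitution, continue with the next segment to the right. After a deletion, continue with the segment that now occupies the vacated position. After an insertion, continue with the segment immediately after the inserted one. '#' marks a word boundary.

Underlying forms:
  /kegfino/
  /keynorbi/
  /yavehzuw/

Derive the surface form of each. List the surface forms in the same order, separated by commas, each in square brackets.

/kegfino/:
  (1) Intervocalic Voicing: no change — [kegfino]
  (2) Final Vowel Raising: [kegfino] → [kegfinu]
  (3) Syncope: [kegfinu] → [kgfinu]
/keynorbi/:
  (1) Intervocalic Voicing: no change — [keynorbi]
  (2) Final Vowel Raising: no change — [keynorbi]
  (3) Syncope: [keynorbi] → [kynorbi]
/yavehzuw/:
  (1) Intervocalic Voicing: no change — [yavehzuw]
  (2) Final Vowel Raising: no change — [yavehzuw]
  (3) Syncope: [yavehzuw] → [yavhzuw]

[kgfinu], [kynorbi], [yavhzuw]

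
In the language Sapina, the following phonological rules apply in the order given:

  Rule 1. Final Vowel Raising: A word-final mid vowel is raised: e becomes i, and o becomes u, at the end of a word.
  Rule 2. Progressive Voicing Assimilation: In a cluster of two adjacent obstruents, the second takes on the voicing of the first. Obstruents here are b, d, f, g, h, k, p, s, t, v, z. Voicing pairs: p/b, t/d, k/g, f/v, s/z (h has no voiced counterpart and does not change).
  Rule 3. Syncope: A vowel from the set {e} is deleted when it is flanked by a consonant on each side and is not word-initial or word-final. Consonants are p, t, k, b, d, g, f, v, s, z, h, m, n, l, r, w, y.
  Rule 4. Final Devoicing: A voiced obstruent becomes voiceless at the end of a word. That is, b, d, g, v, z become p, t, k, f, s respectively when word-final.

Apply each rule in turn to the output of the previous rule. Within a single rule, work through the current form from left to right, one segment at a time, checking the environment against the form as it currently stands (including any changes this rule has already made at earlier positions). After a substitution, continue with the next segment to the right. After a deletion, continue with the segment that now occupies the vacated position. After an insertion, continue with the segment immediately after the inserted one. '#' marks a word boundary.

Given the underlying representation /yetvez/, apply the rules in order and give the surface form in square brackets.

[ytfs]

Rule 1 Final Vowel Raising: no change — [yetvez]
Rule 2 Progressive Voicing Assimilation: [yetvez] → [yetfez]
Rule 3 Syncope: [yetfez] → [ytfz]
Rule 4 Final Devoicing: [ytfz] → [ytfs]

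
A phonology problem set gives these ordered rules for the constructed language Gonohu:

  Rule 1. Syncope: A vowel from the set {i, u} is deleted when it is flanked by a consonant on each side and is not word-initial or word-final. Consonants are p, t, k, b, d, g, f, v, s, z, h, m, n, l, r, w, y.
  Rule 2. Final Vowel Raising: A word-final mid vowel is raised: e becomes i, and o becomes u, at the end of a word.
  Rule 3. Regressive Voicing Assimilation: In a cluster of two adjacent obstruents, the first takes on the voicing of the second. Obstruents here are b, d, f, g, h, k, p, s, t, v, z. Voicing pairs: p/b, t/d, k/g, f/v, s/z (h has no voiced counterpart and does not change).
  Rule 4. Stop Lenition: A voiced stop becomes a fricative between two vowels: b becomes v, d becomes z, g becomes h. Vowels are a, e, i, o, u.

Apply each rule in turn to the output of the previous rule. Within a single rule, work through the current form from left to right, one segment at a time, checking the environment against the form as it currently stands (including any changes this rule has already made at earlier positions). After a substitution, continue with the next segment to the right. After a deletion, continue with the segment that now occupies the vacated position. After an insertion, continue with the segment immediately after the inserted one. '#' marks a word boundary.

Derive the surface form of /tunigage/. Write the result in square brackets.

Rule 1 Syncope: [tunigage] → [tngage]
Rule 2 Final Vowel Raising: [tngage] → [tngagi]
Rule 3 Regressive Voicing Assimilation: no change — [tngagi]
Rule 4 Stop Lenition: [tngagi] → [tngahi]

[tngahi]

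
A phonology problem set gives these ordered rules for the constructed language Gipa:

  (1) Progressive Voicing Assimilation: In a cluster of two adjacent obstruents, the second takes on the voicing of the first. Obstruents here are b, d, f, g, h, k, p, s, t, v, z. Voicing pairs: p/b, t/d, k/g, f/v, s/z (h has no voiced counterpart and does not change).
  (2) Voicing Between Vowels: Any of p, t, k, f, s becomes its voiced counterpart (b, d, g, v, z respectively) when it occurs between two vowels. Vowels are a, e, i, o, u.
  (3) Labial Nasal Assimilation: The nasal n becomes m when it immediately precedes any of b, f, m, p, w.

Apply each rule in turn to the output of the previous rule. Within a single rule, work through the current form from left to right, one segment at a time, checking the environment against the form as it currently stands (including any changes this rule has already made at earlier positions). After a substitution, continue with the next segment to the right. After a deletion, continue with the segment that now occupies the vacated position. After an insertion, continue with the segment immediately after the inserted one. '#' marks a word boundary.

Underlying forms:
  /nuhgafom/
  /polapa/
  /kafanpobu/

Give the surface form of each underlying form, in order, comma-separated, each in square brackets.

[nuhkavom], [polaba], [kavampobu]

/nuhgafom/:
  (1) Progressive Voicing Assimilation: [nuhgafom] → [nuhkafom]
  (2) Voicing Between Vowels: [nuhkafom] → [nuhkavom]
  (3) Labial Nasal Assimilation: no change — [nuhkavom]
/polapa/:
  (1) Progressive Voicing Assimilation: no change — [polapa]
  (2) Voicing Between Vowels: [polapa] → [polaba]
  (3) Labial Nasal Assimilation: no change — [polaba]
/kafanpobu/:
  (1) Progressive Voicing Assimilation: no change — [kafanpobu]
  (2) Voicing Between Vowels: [kafanpobu] → [kavanpobu]
  (3) Labial Nasal Assimilation: [kavanpobu] → [kavampobu]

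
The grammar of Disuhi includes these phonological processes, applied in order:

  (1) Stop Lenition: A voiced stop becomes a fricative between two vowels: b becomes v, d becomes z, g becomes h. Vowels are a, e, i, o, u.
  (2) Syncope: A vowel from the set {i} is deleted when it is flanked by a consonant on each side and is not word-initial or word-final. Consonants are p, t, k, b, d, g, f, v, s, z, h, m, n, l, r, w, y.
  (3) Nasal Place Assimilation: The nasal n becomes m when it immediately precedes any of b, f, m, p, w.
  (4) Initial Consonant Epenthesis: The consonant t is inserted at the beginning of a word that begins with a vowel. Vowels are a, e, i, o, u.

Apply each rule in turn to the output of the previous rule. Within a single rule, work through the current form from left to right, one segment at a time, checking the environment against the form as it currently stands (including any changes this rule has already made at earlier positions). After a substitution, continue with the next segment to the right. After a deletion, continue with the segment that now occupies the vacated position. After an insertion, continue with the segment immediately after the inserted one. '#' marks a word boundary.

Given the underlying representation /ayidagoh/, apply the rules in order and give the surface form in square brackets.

[tayzahoh]

(1) Stop Lenition: [ayidagoh] → [ayizahoh]
(2) Syncope: [ayizahoh] → [ayzahoh]
(3) Nasal Place Assimilation: no change — [ayzahoh]
(4) Initial Consonant Epenthesis: [ayzahoh] → [tayzahoh]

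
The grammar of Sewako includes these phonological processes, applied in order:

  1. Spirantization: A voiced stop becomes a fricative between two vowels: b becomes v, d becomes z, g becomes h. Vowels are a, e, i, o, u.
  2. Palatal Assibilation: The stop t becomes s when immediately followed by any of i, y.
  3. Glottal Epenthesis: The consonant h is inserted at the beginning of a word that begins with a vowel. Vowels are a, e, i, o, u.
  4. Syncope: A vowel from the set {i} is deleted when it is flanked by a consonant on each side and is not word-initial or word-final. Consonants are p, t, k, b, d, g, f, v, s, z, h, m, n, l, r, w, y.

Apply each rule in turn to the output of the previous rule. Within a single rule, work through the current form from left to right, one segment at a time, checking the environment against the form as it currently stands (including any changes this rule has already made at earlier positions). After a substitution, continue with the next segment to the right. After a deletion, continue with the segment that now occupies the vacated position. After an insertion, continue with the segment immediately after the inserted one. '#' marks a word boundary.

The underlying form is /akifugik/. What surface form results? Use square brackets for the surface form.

[hakfuhk]

1 Spirantization: [akifugik] → [akifuhik]
2 Palatal Assibilation: no change — [akifuhik]
3 Glottal Epenthesis: [akifuhik] → [hakifuhik]
4 Syncope: [hakifuhik] → [hakfuhk]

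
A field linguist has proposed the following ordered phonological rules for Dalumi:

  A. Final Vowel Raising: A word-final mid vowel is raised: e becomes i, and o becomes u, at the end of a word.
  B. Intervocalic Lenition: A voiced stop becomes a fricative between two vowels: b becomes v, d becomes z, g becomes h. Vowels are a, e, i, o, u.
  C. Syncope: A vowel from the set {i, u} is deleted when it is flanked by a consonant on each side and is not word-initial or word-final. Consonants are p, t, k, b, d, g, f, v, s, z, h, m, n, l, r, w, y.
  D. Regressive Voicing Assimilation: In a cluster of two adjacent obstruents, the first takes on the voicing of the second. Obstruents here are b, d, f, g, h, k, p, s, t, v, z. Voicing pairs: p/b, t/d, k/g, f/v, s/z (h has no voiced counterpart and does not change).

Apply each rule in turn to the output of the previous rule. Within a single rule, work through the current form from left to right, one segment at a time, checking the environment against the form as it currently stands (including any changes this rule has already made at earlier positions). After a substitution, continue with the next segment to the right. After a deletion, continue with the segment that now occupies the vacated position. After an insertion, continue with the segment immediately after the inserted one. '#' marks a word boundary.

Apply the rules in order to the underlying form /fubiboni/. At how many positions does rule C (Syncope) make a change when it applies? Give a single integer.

2

A Final Vowel Raising: no change — [fubiboni]
B Intervocalic Lenition: [fubiboni] → [fuvivoni]
C Syncope: [fuvivoni] → [fvvoni]
D Regressive Voicing Assimilation: [fvvoni] → [vvvoni]
Rule C changed 2 position(s).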